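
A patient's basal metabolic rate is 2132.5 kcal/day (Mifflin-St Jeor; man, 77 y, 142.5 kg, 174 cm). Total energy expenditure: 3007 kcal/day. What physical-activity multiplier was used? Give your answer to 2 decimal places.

Activity factor = TEE ÷ BMR = 3007 ÷ 2132.5 = 1.41.

1.41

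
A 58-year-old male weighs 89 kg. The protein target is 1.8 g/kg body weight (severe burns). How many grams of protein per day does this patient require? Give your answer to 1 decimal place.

160.2 g/day

Protein = 1.8 g/kg × 89 kg = 160.2 g/day.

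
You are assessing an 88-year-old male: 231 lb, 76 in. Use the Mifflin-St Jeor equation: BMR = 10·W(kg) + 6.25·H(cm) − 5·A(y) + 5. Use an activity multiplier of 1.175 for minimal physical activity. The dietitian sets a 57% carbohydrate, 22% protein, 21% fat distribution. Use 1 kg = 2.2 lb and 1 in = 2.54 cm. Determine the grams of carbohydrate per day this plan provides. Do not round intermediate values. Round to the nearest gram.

305 g/day

Convert to metric: weight = 231 ÷ 2.2 = 105 kg; height = 76 × 2.54 = 193.04 cm.
Mifflin-St Jeor (male): BMR = 10(105) + 6.25(193.04) − 5(88) + 5 = 1050 + 1206.5 − 440 + 5 = 1821.5 kcal/day.
TEE = 1821.5 × 1.175 = 2140.2625 kcal/day.
Carbohydrate energy = 57% × 2140.2625 = 1219.9496 kcal.
Carbohydrate = 1219.9496 ÷ 4 kcal/g = 304.9874 g.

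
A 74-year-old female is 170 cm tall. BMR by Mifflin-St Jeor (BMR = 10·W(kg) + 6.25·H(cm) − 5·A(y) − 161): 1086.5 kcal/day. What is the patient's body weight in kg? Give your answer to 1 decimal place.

1086.5 = 10·W + 6.25(170) − 5(74) − 161
10·W = 1086.5 − 531.5 = 555, so W = 55.5 kg.

55.5 kg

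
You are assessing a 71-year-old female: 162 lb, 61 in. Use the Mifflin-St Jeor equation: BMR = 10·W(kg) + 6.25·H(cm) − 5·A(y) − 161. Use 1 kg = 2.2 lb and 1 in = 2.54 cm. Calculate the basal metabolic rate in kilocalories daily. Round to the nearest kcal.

Convert to metric: weight = 162 ÷ 2.2 = 73.6364 kg; height = 61 × 2.54 = 154.94 cm.
Mifflin-St Jeor (female): BMR = 10(73.6364) + 6.25(154.94) − 5(71) − 161 = 736.3636 + 968.375 − 355 − 161 = 1188.7386 kcal/day.

1189 kilocalories daily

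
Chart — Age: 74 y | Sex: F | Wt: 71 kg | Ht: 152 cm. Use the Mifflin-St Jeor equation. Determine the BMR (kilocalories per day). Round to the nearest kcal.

1129 kilocalories per day

Mifflin-St Jeor (female): BMR = 10(71) + 6.25(152) − 5(74) − 161 = 710 + 950 − 370 − 161 = 1129 kcal/day.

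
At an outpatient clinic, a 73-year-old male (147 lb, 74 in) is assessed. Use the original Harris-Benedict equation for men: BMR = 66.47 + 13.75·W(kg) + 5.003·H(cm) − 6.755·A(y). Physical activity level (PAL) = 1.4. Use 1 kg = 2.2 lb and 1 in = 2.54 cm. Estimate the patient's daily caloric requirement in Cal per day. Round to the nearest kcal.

2005 Cal per day

Convert to metric: weight = 147 ÷ 2.2 = 66.8182 kg; height = 74 × 2.54 = 187.96 cm.
Harris-Benedict: BMR = 66.47 + 13.75(66.8182) + 5.003(187.96) − 6.755(73) = 1432.4689 kcal/day.
TEE = BMR × activity factor = 1432.4689 × 1.4 = 2005.4564 kcal/day.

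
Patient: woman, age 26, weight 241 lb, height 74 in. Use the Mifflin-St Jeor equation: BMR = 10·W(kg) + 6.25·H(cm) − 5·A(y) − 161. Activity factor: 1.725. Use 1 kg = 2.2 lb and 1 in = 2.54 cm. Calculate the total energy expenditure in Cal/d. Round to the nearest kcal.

Convert to metric: weight = 241 ÷ 2.2 = 109.5455 kg; height = 74 × 2.54 = 187.96 cm.
Mifflin-St Jeor (female): BMR = 10(109.5455) + 6.25(187.96) − 5(26) − 161 = 1095.4545 + 1174.75 − 130 − 161 = 1979.2045 kcal/day.
TEE = BMR × activity factor = 1979.2045 × 1.725 = 3414.1278 kcal/day.

3414 Cal/d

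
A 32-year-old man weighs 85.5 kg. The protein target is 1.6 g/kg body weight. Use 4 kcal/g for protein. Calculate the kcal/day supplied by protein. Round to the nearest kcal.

Protein = 1.6 g/kg × 85.5 kg = 136.8 g/day.
Protein energy = 136.8 g × 4 kcal/g = 547.2 kcal/day.

547 kcal/day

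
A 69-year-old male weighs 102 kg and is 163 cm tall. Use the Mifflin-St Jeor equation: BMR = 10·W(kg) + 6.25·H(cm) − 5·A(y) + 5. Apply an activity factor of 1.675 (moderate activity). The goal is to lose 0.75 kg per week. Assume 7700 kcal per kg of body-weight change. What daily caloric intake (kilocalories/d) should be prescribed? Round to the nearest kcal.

Mifflin-St Jeor (male): BMR = 10(102) + 6.25(163) − 5(69) + 5 = 1020 + 1018.75 − 345 + 5 = 1698.75 kcal/day.
TEE = 1698.75 × 1.675 = 2845.4063 kcal/day.
Required daily deficit = 0.75 × 7700 ÷ 7 = 825 kcal/day.
Target intake = 2845.4063 − 825 = 2020.4063 kcal/day.

2020 kilocalories/d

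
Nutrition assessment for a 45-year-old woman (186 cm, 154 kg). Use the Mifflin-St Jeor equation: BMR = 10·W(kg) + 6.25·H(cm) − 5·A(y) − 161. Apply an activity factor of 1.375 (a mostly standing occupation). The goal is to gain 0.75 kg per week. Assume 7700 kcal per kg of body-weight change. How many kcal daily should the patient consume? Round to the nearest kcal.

4010 kcal daily

Mifflin-St Jeor (female): BMR = 10(154) + 6.25(186) − 5(45) − 161 = 1540 + 1162.5 − 225 − 161 = 2316.5 kcal/day.
TEE = 2316.5 × 1.375 = 3185.1875 kcal/day.
Required daily surplus = 0.75 × 7700 ÷ 7 = 825 kcal/day.
Target intake = 3185.1875 + 825 = 4010.1875 kcal/day.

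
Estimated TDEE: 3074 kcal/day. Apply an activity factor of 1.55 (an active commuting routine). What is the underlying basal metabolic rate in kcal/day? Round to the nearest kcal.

BMR = TEE ÷ activity factor = 3074 ÷ 1.55 = 1983.2258 kcal/day.

1983 kcal/day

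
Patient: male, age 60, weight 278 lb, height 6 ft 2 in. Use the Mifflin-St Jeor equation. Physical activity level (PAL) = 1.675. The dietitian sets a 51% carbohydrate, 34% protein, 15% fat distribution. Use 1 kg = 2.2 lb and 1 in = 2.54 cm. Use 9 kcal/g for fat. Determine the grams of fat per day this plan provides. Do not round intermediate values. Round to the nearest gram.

Convert to metric: weight = 278 ÷ 2.2 = 126.3636 kg; height = (6×12 + 2) × 2.54 = 74 × 2.54 = 187.96 cm.
Mifflin-St Jeor (male): BMR = 10(126.3636) + 6.25(187.96) − 5(60) + 5 = 1263.6364 + 1174.75 − 300 + 5 = 2143.3864 kcal/day.
TEE = 2143.3864 × 1.675 = 3590.1722 kcal/day.
Fat energy = 15% × 3590.1722 = 538.5258 kcal.
Fat = 538.5258 ÷ 9 kcal/g = 59.8362 g.

60 g/day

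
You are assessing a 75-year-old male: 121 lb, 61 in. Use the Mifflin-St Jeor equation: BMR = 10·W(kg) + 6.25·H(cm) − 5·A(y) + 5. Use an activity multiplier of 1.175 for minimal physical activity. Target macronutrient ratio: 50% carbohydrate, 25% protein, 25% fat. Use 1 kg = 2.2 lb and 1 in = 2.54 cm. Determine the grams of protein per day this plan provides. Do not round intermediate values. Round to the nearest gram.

84 g/day

Convert to metric: weight = 121 ÷ 2.2 = 55 kg; height = 61 × 2.54 = 154.94 cm.
Mifflin-St Jeor (male): BMR = 10(55) + 6.25(154.94) − 5(75) + 5 = 550 + 968.375 − 375 + 5 = 1148.375 kcal/day.
TEE = 1148.375 × 1.175 = 1349.3406 kcal/day.
Protein energy = 25% × 1349.3406 = 337.3352 kcal.
Protein = 337.3352 ÷ 4 kcal/g = 84.3338 g.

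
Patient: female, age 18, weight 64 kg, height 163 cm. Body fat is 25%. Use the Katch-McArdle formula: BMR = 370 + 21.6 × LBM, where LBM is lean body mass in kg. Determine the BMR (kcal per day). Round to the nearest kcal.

LBM = 64 × (1 − 0.25) = 48 kg. Katch-McArdle: BMR = 370 + 21.6 × 48 = 1406.8 kcal/day.

1407 kcal per day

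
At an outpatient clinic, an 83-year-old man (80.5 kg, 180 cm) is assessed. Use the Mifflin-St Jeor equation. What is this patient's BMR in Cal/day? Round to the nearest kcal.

1520 Cal/day

Mifflin-St Jeor (male): BMR = 10(80.5) + 6.25(180) − 5(83) + 5 = 805 + 1125 − 415 + 5 = 1520 kcal/day.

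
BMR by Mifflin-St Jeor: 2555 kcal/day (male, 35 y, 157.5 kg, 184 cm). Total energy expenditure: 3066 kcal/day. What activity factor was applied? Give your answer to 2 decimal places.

1.20

Activity factor = TEE ÷ BMR = 3066 ÷ 2555 = 1.2.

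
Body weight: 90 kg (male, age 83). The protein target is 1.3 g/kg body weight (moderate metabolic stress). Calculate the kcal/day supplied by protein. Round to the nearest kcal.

Protein = 1.3 g/kg × 90 kg = 117 g/day.
Protein energy = 117 g × 4 kcal/g = 468 kcal/day.

468 kcal/day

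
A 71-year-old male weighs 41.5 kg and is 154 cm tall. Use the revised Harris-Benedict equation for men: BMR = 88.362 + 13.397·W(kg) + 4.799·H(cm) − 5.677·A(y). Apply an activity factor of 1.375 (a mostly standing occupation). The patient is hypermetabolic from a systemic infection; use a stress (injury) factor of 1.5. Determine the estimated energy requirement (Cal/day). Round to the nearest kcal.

2022 Cal/day

Harris-Benedict: BMR = 88.362 + 13.397(41.5) + 4.799(154) − 5.677(71) = 980.3165 kcal/day.
TEE = BMR × activity factor = 980.3165 × 1.375 = 1347.9352 kcal/day.
Apply stress factor: 1347.9352 × 1.5 = 2021.9028 kcal/day.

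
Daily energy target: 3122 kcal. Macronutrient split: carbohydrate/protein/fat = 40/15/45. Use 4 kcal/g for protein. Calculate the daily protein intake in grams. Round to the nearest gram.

117 g/day

Protein energy = 15% × 3122 = 468.3 kcal.
At 4 kcal/g: 468.3 ÷ 4 = 117.075 g.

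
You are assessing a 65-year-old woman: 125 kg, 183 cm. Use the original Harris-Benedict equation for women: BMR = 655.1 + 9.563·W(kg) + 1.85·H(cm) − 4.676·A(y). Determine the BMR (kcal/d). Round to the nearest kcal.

Harris-Benedict: BMR = 655.1 + 9.563(125) + 1.85(183) − 4.676(65) = 1885.085 kcal/day.

1885 kcal/d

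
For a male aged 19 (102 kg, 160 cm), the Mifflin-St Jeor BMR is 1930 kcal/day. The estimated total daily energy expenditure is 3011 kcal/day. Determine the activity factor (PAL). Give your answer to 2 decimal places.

1.56

Activity factor = TEE ÷ BMR = 3011 ÷ 1930 = 1.56.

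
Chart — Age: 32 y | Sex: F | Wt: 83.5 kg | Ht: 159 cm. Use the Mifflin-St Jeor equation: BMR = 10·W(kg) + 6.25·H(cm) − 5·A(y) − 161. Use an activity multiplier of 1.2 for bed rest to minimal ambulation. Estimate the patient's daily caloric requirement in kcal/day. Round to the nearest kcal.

1809 kcal/day

Mifflin-St Jeor (female): BMR = 10(83.5) + 6.25(159) − 5(32) − 161 = 835 + 993.75 − 160 − 161 = 1507.75 kcal/day.
TEE = BMR × activity factor = 1507.75 × 1.2 = 1809.3 kcal/day.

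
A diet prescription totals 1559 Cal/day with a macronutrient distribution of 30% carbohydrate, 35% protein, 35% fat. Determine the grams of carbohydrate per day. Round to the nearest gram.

117 g/day

Carbohydrate energy = 30% × 1559 = 467.7 kcal.
At 4 kcal/g: 467.7 ÷ 4 = 116.925 g.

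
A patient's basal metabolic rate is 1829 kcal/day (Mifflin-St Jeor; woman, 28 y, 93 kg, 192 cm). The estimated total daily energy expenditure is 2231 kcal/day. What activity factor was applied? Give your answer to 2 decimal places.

1.22

Activity factor = TEE ÷ BMR = 2231 ÷ 1829 = 1.22.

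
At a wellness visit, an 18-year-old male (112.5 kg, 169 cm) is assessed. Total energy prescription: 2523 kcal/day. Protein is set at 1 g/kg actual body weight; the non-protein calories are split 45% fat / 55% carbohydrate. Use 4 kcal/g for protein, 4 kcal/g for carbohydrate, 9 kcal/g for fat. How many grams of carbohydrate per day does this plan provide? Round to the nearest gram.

285 g/day

Protein = 1 × 112.5 = 112.5 g → 112.5 × 4 = 450 kcal.
Non-protein calories = 2523 − 450 = 2073 kcal.
Fat: 45% × 2073 = 932.85 kcal; carbohydrate: 1140.15 kcal.
Carbohydrate: 1140.15 kcal ÷ 4 kcal/g = 285.0375 g.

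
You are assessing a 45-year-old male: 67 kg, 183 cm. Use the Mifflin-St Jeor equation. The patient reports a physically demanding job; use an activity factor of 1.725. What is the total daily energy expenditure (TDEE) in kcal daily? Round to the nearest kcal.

Mifflin-St Jeor (male): BMR = 10(67) + 6.25(183) − 5(45) + 5 = 670 + 1143.75 − 225 + 5 = 1593.75 kcal/day.
TEE = BMR × activity factor = 1593.75 × 1.725 = 2749.2188 kcal/day.

2749 kcal daily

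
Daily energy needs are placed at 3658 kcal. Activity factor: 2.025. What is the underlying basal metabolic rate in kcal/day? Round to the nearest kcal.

BMR = TEE ÷ activity factor = 3658 ÷ 2.025 = 1806.4198 kcal/day.

1806 kcal/day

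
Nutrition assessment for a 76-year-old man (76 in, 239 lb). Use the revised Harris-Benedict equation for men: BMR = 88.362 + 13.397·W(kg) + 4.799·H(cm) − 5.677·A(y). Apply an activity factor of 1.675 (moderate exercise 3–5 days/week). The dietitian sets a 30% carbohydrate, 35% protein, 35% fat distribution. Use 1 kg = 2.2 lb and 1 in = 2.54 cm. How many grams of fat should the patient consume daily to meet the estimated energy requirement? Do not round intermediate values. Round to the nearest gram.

133 g/day

Convert to metric: weight = 239 ÷ 2.2 = 108.6364 kg; height = 76 × 2.54 = 193.04 cm.
Harris-Benedict: BMR = 88.362 + 13.397(108.6364) + 4.799(193.04) − 5.677(76) = 2038.7103 kcal/day.
TEE = 2038.7103 × 1.675 = 3414.8398 kcal/day.
Fat energy = 35% × 3414.8398 = 1195.1939 kcal.
Fat = 1195.1939 ÷ 9 kcal/g = 132.7993 g.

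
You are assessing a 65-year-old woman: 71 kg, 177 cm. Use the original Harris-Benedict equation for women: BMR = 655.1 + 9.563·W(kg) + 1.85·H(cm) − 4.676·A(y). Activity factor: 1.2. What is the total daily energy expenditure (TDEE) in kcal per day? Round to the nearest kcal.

1629 kcal per day

Harris-Benedict: BMR = 655.1 + 9.563(71) + 1.85(177) − 4.676(65) = 1357.583 kcal/day.
TEE = BMR × activity factor = 1357.583 × 1.2 = 1629.0996 kcal/day.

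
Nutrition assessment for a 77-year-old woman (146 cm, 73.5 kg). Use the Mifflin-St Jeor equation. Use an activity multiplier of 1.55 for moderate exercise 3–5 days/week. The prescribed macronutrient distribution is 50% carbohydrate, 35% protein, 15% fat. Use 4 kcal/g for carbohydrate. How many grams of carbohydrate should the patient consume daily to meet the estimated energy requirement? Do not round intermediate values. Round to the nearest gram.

Mifflin-St Jeor (female): BMR = 10(73.5) + 6.25(146) − 5(77) − 161 = 735 + 912.5 − 385 − 161 = 1101.5 kcal/day.
TEE = 1101.5 × 1.55 = 1707.325 kcal/day.
Carbohydrate energy = 50% × 1707.325 = 853.6625 kcal.
Carbohydrate = 853.6625 ÷ 4 kcal/g = 213.4156 g.

213 g/day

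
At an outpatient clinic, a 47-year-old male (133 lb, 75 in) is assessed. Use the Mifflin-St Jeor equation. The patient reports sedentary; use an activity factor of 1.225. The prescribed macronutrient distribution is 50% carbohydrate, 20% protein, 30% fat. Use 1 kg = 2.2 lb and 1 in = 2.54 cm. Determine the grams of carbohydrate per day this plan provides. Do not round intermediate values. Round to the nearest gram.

Convert to metric: weight = 133 ÷ 2.2 = 60.4545 kg; height = 75 × 2.54 = 190.5 cm.
Mifflin-St Jeor (male): BMR = 10(60.4545) + 6.25(190.5) − 5(47) + 5 = 604.5455 + 1190.625 − 235 + 5 = 1565.1705 kcal/day.
TEE = 1565.1705 × 1.225 = 1917.3338 kcal/day.
Carbohydrate energy = 50% × 1917.3338 = 958.6669 kcal.
Carbohydrate = 958.6669 ÷ 4 kcal/g = 239.6667 g.

240 g/day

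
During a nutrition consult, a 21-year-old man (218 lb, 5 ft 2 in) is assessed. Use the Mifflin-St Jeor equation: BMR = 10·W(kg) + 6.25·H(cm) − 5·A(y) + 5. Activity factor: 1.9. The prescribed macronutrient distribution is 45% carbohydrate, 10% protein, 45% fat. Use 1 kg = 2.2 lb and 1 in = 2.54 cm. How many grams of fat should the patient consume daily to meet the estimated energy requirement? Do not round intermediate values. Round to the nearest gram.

Convert to metric: weight = 218 ÷ 2.2 = 99.0909 kg; height = (5×12 + 2) × 2.54 = 62 × 2.54 = 157.48 cm.
Mifflin-St Jeor (male): BMR = 10(99.0909) + 6.25(157.48) − 5(21) + 5 = 990.9091 + 984.25 − 105 + 5 = 1875.1591 kcal/day.
TEE = 1875.1591 × 1.9 = 3562.8023 kcal/day.
Fat energy = 45% × 3562.8023 = 1603.261 kcal.
Fat = 1603.261 ÷ 9 kcal/g = 178.1401 g.

178 g/day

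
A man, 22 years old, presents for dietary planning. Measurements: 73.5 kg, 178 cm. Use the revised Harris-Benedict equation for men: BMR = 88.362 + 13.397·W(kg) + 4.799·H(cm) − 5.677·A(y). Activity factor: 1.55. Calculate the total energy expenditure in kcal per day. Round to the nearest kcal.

2794 kcal per day

Harris-Benedict: BMR = 88.362 + 13.397(73.5) + 4.799(178) − 5.677(22) = 1802.3695 kcal/day.
TEE = BMR × activity factor = 1802.3695 × 1.55 = 2793.6727 kcal/day.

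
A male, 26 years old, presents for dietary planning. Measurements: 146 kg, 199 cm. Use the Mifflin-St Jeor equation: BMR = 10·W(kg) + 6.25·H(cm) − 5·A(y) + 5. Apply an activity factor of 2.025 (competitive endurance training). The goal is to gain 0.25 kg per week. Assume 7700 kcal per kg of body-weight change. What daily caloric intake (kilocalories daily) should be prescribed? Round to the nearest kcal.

5497 kilocalories daily

Mifflin-St Jeor (male): BMR = 10(146) + 6.25(199) − 5(26) + 5 = 1460 + 1243.75 − 130 + 5 = 2578.75 kcal/day.
TEE = 2578.75 × 2.025 = 5221.9688 kcal/day.
Required daily surplus = 0.25 × 7700 ÷ 7 = 275 kcal/day.
Target intake = 5221.9688 + 275 = 5496.9688 kcal/day.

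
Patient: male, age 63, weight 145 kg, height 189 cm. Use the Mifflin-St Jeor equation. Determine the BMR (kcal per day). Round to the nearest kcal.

Mifflin-St Jeor (male): BMR = 10(145) + 6.25(189) − 5(63) + 5 = 1450 + 1181.25 − 315 + 5 = 2321.25 kcal/day.

2321 kcal per day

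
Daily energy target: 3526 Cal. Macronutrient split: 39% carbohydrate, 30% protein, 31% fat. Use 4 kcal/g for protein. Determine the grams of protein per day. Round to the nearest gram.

Protein energy = 30% × 3526 = 1057.8 kcal.
At 4 kcal/g: 1057.8 ÷ 4 = 264.45 g.

264 g/day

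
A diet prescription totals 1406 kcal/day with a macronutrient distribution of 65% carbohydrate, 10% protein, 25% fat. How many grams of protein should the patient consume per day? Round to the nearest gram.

35 g/day

Protein energy = 10% × 1406 = 140.6 kcal.
At 4 kcal/g: 140.6 ÷ 4 = 35.15 g.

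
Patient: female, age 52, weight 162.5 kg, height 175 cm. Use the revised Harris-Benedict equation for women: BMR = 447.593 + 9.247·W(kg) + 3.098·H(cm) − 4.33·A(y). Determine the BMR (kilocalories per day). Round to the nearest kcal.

Harris-Benedict: BMR = 447.593 + 9.247(162.5) + 3.098(175) − 4.33(52) = 2267.2205 kcal/day.

2267 kilocalories per day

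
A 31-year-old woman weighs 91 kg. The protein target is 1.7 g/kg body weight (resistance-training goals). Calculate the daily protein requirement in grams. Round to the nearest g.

Protein = 1.7 g/kg × 91 kg = 154.7 g/day.

155 g/day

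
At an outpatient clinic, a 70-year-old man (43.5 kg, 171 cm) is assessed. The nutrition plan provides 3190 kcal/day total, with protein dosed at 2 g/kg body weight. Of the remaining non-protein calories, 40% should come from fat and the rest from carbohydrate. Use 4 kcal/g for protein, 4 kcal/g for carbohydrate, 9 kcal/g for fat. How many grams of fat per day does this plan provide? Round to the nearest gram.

126 g/day

Protein = 2 × 43.5 = 87 g → 87 × 4 = 348 kcal.
Non-protein calories = 3190 − 348 = 2842 kcal.
Fat: 40% × 2842 = 1136.8 kcal; carbohydrate: 1705.2 kcal.
Fat: 1136.8 kcal ÷ 9 kcal/g = 126.3111 g.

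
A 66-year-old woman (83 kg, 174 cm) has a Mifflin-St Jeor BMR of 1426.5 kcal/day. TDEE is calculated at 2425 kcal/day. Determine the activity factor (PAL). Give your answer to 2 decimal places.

Activity factor = TEE ÷ BMR = 2425 ÷ 1426.5 = 1.7.

1.70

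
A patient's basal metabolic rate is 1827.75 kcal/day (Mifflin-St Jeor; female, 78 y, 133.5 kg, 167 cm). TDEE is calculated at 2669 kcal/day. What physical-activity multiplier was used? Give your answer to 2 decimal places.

Activity factor = TEE ÷ BMR = 2669 ÷ 1827.75 = 1.46.

1.46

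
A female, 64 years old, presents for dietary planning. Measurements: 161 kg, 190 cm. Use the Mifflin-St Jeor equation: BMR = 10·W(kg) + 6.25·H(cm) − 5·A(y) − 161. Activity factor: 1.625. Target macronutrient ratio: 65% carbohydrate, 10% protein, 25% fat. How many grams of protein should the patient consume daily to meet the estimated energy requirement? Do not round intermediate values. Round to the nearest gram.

94 g/day

Mifflin-St Jeor (female): BMR = 10(161) + 6.25(190) − 5(64) − 161 = 1610 + 1187.5 − 320 − 161 = 2316.5 kcal/day.
TEE = 2316.5 × 1.625 = 3764.3125 kcal/day.
Protein energy = 10% × 3764.3125 = 376.4313 kcal.
Protein = 376.4313 ÷ 4 kcal/g = 94.1078 g.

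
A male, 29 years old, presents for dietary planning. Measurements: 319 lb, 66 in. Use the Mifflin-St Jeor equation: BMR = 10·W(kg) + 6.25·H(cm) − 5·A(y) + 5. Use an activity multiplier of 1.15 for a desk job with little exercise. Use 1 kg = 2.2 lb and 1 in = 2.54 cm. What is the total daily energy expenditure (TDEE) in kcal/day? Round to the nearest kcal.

2711 kcal/day

Convert to metric: weight = 319 ÷ 2.2 = 145 kg; height = 66 × 2.54 = 167.64 cm.
Mifflin-St Jeor (male): BMR = 10(145) + 6.25(167.64) − 5(29) + 5 = 1450 + 1047.75 − 145 + 5 = 2357.75 kcal/day.
TEE = BMR × activity factor = 2357.75 × 1.15 = 2711.4125 kcal/day.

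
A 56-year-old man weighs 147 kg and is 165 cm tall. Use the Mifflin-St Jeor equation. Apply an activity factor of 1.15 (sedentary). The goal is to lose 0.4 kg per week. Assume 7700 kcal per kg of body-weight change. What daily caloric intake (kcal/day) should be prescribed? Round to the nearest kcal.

2120 kcal/day

Mifflin-St Jeor (male): BMR = 10(147) + 6.25(165) − 5(56) + 5 = 1470 + 1031.25 − 280 + 5 = 2226.25 kcal/day.
TEE = 2226.25 × 1.15 = 2560.1875 kcal/day.
Required daily deficit = 0.4 × 7700 ÷ 7 = 440 kcal/day.
Target intake = 2560.1875 − 440 = 2120.1875 kcal/day.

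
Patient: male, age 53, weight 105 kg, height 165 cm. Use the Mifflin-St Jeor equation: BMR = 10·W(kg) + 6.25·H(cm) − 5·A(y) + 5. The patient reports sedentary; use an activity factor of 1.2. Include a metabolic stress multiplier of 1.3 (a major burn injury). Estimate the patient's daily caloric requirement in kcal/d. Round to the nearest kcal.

2841 kcal/d

Mifflin-St Jeor (male): BMR = 10(105) + 6.25(165) − 5(53) + 5 = 1050 + 1031.25 − 265 + 5 = 1821.25 kcal/day.
TEE = BMR × activity factor = 1821.25 × 1.2 = 2185.5 kcal/day.
Apply stress factor: 2185.5 × 1.3 = 2841.15 kcal/day.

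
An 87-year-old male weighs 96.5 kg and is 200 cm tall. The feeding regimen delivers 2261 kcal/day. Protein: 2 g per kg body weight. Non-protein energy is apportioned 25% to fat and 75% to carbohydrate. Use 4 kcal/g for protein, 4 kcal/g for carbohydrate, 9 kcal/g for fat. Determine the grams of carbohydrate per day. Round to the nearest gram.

279 g/day

Protein = 2 × 96.5 = 193 g → 193 × 4 = 772 kcal.
Non-protein calories = 2261 − 772 = 1489 kcal.
Fat: 25% × 1489 = 372.25 kcal; carbohydrate: 1116.75 kcal.
Carbohydrate: 1116.75 kcal ÷ 4 kcal/g = 279.1875 g.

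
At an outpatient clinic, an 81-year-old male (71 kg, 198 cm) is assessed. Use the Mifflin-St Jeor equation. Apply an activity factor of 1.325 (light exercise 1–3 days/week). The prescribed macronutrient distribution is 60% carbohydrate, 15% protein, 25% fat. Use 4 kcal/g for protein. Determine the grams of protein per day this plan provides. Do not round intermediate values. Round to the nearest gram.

77 g/day

Mifflin-St Jeor (male): BMR = 10(71) + 6.25(198) − 5(81) + 5 = 710 + 1237.5 − 405 + 5 = 1547.5 kcal/day.
TEE = 1547.5 × 1.325 = 2050.4375 kcal/day.
Protein energy = 15% × 2050.4375 = 307.5656 kcal.
Protein = 307.5656 ÷ 4 kcal/g = 76.8914 g.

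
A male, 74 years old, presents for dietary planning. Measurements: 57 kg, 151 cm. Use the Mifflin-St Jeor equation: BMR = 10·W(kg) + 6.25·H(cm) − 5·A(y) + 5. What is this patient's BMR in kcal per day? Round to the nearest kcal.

1149 kcal per day

Mifflin-St Jeor (male): BMR = 10(57) + 6.25(151) − 5(74) + 5 = 570 + 943.75 − 370 + 5 = 1148.75 kcal/day.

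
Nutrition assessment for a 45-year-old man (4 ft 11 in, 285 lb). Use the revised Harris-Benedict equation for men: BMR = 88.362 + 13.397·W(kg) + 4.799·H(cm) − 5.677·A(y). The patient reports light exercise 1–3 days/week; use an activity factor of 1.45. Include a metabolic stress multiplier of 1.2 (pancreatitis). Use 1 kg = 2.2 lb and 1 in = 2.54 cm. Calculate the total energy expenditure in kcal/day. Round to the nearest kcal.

3980 kcal/day

Convert to metric: weight = 285 ÷ 2.2 = 129.5455 kg; height = (4×12 + 11) × 2.54 = 59 × 2.54 = 149.86 cm.
Harris-Benedict: BMR = 88.362 + 13.397(129.5455) + 4.799(149.86) − 5.677(45) = 2287.5956 kcal/day.
TEE = BMR × activity factor = 2287.5956 × 1.45 = 3317.0136 kcal/day.
Apply stress factor: 3317.0136 × 1.2 = 3980.4163 kcal/day.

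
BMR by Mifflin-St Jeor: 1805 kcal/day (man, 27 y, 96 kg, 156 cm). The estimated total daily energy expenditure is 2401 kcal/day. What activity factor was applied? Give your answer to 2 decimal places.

Activity factor = TEE ÷ BMR = 2401 ÷ 1805 = 1.33.

1.33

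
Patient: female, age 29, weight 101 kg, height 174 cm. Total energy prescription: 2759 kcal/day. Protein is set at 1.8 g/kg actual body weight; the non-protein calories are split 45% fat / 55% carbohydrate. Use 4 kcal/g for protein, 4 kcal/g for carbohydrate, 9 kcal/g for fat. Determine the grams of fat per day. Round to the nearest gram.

102 g/day

Protein = 1.8 × 101 = 181.8 g → 181.8 × 4 = 727.2 kcal.
Non-protein calories = 2759 − 727.2 = 2031.8 kcal.
Fat: 45% × 2031.8 = 914.31 kcal; carbohydrate: 1117.49 kcal.
Fat: 914.31 kcal ÷ 9 kcal/g = 101.59 g.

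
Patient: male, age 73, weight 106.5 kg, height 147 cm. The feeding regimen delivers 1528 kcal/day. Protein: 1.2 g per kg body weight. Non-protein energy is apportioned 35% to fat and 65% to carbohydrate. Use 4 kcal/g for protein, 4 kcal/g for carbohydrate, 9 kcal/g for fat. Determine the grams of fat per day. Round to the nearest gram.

40 g/day

Protein = 1.2 × 106.5 = 127.8 g → 127.8 × 4 = 511.2 kcal.
Non-protein calories = 1528 − 511.2 = 1016.8 kcal.
Fat: 35% × 1016.8 = 355.88 kcal; carbohydrate: 660.92 kcal.
Fat: 355.88 kcal ÷ 9 kcal/g = 39.5422 g.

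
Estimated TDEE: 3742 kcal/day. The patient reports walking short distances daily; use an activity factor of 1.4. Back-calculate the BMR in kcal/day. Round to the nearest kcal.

BMR = TEE ÷ activity factor = 3742 ÷ 1.4 = 2672.8571 kcal/day.

2673 kcal/day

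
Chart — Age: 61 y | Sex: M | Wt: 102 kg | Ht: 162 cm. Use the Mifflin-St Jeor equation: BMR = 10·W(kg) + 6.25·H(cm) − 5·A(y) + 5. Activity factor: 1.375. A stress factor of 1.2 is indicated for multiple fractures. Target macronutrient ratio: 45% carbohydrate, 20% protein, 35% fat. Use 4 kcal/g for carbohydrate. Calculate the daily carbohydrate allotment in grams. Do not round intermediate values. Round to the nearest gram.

Mifflin-St Jeor (male): BMR = 10(102) + 6.25(162) − 5(61) + 5 = 1020 + 1012.5 − 305 + 5 = 1732.5 kcal/day.
TEE = 1732.5 × 1.375 = 2382.1875 kcal/day.
With stress factor 1.2: 2382.1875 × 1.2 = 2858.625 kcal/day.
Carbohydrate energy = 45% × 2858.625 = 1286.3813 kcal.
Carbohydrate = 1286.3813 ÷ 4 kcal/g = 321.5953 g.

322 g/day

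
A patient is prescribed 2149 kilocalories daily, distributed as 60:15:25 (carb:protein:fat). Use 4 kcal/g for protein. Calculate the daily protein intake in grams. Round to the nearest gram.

Protein energy = 15% × 2149 = 322.35 kcal.
At 4 kcal/g: 322.35 ÷ 4 = 80.5875 g.

81 g/day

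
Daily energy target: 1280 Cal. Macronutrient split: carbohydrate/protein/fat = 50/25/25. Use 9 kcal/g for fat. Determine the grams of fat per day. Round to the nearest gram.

Fat energy = 25% × 1280 = 320 kcal.
At 9 kcal/g: 320 ÷ 9 = 35.5556 g.

36 g/day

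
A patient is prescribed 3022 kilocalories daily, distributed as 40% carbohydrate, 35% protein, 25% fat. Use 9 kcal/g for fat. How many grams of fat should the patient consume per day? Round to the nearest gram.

84 g/day

Fat energy = 25% × 3022 = 755.5 kcal.
At 9 kcal/g: 755.5 ÷ 9 = 83.9444 g.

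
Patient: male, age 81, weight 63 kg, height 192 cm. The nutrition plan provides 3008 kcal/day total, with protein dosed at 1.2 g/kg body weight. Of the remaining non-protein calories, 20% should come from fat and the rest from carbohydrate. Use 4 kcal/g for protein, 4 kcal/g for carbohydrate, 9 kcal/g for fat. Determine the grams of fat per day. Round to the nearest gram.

60 g/day

Protein = 1.2 × 63 = 75.6 g → 75.6 × 4 = 302.4 kcal.
Non-protein calories = 3008 − 302.4 = 2705.6 kcal.
Fat: 20% × 2705.6 = 541.12 kcal; carbohydrate: 2164.48 kcal.
Fat: 541.12 kcal ÷ 9 kcal/g = 60.1244 g.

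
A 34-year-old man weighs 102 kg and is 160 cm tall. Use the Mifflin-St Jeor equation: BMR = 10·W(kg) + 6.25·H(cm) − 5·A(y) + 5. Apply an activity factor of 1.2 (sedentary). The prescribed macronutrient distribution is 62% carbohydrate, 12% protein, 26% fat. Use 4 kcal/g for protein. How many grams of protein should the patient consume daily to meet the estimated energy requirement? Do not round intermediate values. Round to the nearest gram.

67 g/day

Mifflin-St Jeor (male): BMR = 10(102) + 6.25(160) − 5(34) + 5 = 1020 + 1000 − 170 + 5 = 1855 kcal/day.
TEE = 1855 × 1.2 = 2226 kcal/day.
Protein energy = 12% × 2226 = 267.12 kcal.
Protein = 267.12 ÷ 4 kcal/g = 66.78 g.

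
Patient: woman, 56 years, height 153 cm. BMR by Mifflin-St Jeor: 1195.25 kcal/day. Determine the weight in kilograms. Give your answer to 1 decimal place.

68.0 kg

1195.25 = 10·W + 6.25(153) − 5(56) − 161
10·W = 1195.25 − 515.25 = 680, so W = 68 kg.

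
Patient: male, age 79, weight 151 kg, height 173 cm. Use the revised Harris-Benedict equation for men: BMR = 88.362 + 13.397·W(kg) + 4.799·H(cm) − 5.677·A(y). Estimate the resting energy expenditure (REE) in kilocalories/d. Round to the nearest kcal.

2493 kilocalories/d

Harris-Benedict: BMR = 88.362 + 13.397(151) + 4.799(173) − 5.677(79) = 2493.053 kcal/day.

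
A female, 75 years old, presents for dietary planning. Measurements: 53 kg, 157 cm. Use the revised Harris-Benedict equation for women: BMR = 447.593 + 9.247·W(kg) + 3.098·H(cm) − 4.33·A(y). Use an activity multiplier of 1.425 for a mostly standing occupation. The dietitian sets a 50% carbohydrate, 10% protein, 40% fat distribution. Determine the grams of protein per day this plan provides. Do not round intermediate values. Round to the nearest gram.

Harris-Benedict: BMR = 447.593 + 9.247(53) + 3.098(157) − 4.33(75) = 1099.32 kcal/day.
TEE = 1099.32 × 1.425 = 1566.531 kcal/day.
Protein energy = 10% × 1566.531 = 156.6531 kcal.
Protein = 156.6531 ÷ 4 kcal/g = 39.1633 g.

39 g/day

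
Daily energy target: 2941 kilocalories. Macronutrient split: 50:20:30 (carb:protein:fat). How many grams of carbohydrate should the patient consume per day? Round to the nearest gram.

368 g/day

Carbohydrate energy = 50% × 2941 = 1470.5 kcal.
At 4 kcal/g: 1470.5 ÷ 4 = 367.625 g.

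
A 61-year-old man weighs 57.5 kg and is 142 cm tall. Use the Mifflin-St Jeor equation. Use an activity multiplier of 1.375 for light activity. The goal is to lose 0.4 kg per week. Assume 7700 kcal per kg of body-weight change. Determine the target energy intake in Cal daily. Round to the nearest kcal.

Mifflin-St Jeor (male): BMR = 10(57.5) + 6.25(142) − 5(61) + 5 = 575 + 887.5 − 305 + 5 = 1162.5 kcal/day.
TEE = 1162.5 × 1.375 = 1598.4375 kcal/day.
Required daily deficit = 0.4 × 7700 ÷ 7 = 440 kcal/day.
Target intake = 1598.4375 − 440 = 1158.4375 kcal/day.

1158 Cal daily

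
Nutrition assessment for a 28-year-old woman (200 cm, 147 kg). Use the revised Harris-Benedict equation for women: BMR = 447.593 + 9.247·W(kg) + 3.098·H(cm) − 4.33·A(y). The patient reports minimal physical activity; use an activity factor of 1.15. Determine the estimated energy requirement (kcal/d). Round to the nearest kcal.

2651 kcal/d

Harris-Benedict: BMR = 447.593 + 9.247(147) + 3.098(200) − 4.33(28) = 2305.262 kcal/day.
TEE = BMR × activity factor = 2305.262 × 1.15 = 2651.0513 kcal/day.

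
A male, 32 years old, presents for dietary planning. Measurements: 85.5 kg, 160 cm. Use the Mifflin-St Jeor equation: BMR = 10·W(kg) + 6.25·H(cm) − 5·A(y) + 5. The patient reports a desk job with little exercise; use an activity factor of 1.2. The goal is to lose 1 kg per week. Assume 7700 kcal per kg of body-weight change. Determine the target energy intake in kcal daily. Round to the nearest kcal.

940 kcal daily

Mifflin-St Jeor (male): BMR = 10(85.5) + 6.25(160) − 5(32) + 5 = 855 + 1000 − 160 + 5 = 1700 kcal/day.
TEE = 1700 × 1.2 = 2040 kcal/day.
Required daily deficit = 1 × 7700 ÷ 7 = 1100 kcal/day.
Target intake = 2040 − 1100 = 940 kcal/day.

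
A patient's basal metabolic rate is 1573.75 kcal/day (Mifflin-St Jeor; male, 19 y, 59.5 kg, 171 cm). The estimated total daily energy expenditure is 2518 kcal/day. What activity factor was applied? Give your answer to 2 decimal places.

1.60

Activity factor = TEE ÷ BMR = 2518 ÷ 1573.75 = 1.6.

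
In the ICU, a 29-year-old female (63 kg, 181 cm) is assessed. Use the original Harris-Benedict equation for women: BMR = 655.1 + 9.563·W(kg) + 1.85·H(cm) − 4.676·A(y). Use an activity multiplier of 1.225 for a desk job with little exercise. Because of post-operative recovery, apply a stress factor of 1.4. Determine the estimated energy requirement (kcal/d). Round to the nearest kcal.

2498 kcal/d

Harris-Benedict: BMR = 655.1 + 9.563(63) + 1.85(181) − 4.676(29) = 1456.815 kcal/day.
TEE = BMR × activity factor = 1456.815 × 1.225 = 1784.5984 kcal/day.
Apply stress factor: 1784.5984 × 1.4 = 2498.4377 kcal/day.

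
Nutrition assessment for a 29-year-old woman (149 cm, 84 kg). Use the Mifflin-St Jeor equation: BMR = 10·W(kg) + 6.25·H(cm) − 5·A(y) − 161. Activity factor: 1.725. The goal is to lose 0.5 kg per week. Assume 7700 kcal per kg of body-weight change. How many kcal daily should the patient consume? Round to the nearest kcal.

1978 kcal daily

Mifflin-St Jeor (female): BMR = 10(84) + 6.25(149) − 5(29) − 161 = 840 + 931.25 − 145 − 161 = 1465.25 kcal/day.
TEE = 1465.25 × 1.725 = 2527.5563 kcal/day.
Required daily deficit = 0.5 × 7700 ÷ 7 = 550 kcal/day.
Target intake = 2527.5563 − 550 = 1977.5563 kcal/day.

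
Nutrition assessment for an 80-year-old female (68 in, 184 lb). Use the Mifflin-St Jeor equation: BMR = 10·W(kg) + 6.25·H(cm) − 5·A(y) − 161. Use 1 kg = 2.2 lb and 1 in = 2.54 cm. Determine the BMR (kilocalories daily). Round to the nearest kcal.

1355 kilocalories daily

Convert to metric: weight = 184 ÷ 2.2 = 83.6364 kg; height = 68 × 2.54 = 172.72 cm.
Mifflin-St Jeor (female): BMR = 10(83.6364) + 6.25(172.72) − 5(80) − 161 = 836.3636 + 1079.5 − 400 − 161 = 1354.8636 kcal/day.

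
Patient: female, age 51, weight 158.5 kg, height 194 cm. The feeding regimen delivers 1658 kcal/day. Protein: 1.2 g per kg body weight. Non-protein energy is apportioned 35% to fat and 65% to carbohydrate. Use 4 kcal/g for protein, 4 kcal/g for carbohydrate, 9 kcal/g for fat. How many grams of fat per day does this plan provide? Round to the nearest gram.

35 g/day

Protein = 1.2 × 158.5 = 190.2 g → 190.2 × 4 = 760.8 kcal.
Non-protein calories = 1658 − 760.8 = 897.2 kcal.
Fat: 35% × 897.2 = 314.02 kcal; carbohydrate: 583.18 kcal.
Fat: 314.02 kcal ÷ 9 kcal/g = 34.8911 g.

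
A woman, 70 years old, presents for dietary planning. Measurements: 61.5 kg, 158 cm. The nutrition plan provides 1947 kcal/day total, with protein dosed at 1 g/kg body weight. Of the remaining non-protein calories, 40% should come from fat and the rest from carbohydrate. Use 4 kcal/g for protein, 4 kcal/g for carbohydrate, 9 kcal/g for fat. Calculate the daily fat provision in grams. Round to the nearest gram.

Protein = 1 × 61.5 = 61.5 g → 61.5 × 4 = 246 kcal.
Non-protein calories = 1947 − 246 = 1701 kcal.
Fat: 40% × 1701 = 680.4 kcal; carbohydrate: 1020.6 kcal.
Fat: 680.4 kcal ÷ 9 kcal/g = 75.6 g.

76 g/day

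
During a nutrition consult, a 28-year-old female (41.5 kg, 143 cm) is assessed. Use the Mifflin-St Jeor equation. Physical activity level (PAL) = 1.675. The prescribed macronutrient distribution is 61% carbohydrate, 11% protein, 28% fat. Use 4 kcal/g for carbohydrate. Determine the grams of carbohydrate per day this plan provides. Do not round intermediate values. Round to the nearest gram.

257 g/day

Mifflin-St Jeor (female): BMR = 10(41.5) + 6.25(143) − 5(28) − 161 = 415 + 893.75 − 140 − 161 = 1007.75 kcal/day.
TEE = 1007.75 × 1.675 = 1687.9813 kcal/day.
Carbohydrate energy = 61% × 1687.9813 = 1029.6686 kcal.
Carbohydrate = 1029.6686 ÷ 4 kcal/g = 257.4171 g.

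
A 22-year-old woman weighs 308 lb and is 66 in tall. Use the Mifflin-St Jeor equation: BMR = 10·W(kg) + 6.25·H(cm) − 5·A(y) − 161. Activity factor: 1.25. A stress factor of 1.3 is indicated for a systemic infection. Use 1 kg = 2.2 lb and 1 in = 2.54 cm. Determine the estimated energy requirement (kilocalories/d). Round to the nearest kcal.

Convert to metric: weight = 308 ÷ 2.2 = 140 kg; height = 66 × 2.54 = 167.64 cm.
Mifflin-St Jeor (female): BMR = 10(140) + 6.25(167.64) − 5(22) − 161 = 1400 + 1047.75 − 110 − 161 = 2176.75 kcal/day.
TEE = BMR × activity factor = 2176.75 × 1.25 = 2720.9375 kcal/day.
Apply stress factor: 2720.9375 × 1.3 = 3537.2188 kcal/day.

3537 kilocalories/d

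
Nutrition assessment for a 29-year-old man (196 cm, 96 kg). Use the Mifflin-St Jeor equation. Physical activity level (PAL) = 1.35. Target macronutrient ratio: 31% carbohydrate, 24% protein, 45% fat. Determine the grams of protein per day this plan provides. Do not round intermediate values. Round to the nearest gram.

Mifflin-St Jeor (male): BMR = 10(96) + 6.25(196) − 5(29) + 5 = 960 + 1225 − 145 + 5 = 2045 kcal/day.
TEE = 2045 × 1.35 = 2760.75 kcal/day.
Protein energy = 24% × 2760.75 = 662.58 kcal.
Protein = 662.58 ÷ 4 kcal/g = 165.645 g.

166 g/day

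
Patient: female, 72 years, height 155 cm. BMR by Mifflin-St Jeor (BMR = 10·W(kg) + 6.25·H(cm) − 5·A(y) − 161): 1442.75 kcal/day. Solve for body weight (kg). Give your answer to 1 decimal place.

1442.75 = 10·W + 6.25(155) − 5(72) − 161
10·W = 1442.75 − 447.75 = 995, so W = 99.5 kg.

99.5 kg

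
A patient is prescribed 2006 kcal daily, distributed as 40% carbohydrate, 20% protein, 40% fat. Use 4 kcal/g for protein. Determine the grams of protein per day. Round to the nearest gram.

Protein energy = 20% × 2006 = 401.2 kcal.
At 4 kcal/g: 401.2 ÷ 4 = 100.3 g.

100 g/day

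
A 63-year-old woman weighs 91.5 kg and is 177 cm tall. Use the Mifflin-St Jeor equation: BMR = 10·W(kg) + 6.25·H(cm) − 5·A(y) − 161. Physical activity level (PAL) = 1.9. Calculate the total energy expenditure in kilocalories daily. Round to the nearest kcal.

Mifflin-St Jeor (female): BMR = 10(91.5) + 6.25(177) − 5(63) − 161 = 915 + 1106.25 − 315 − 161 = 1545.25 kcal/day.
TEE = BMR × activity factor = 1545.25 × 1.9 = 2935.975 kcal/day.

2936 kilocalories daily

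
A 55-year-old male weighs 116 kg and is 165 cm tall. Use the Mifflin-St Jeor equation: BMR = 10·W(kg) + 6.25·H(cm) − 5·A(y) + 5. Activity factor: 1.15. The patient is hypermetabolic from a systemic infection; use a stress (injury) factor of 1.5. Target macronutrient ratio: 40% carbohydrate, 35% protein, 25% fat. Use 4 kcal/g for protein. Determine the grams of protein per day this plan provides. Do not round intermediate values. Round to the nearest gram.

Mifflin-St Jeor (male): BMR = 10(116) + 6.25(165) − 5(55) + 5 = 1160 + 1031.25 − 275 + 5 = 1921.25 kcal/day.
TEE = 1921.25 × 1.15 = 2209.4375 kcal/day.
With stress factor 1.5: 2209.4375 × 1.5 = 3314.1563 kcal/day.
Protein energy = 35% × 3314.1563 = 1159.9547 kcal.
Protein = 1159.9547 ÷ 4 kcal/g = 289.9887 g.

290 g/day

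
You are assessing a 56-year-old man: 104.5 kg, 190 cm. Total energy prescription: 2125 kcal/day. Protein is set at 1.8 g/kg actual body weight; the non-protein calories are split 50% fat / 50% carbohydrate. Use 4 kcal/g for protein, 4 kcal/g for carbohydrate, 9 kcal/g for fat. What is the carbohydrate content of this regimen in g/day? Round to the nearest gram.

Protein = 1.8 × 104.5 = 188.1 g → 188.1 × 4 = 752.4 kcal.
Non-protein calories = 2125 − 752.4 = 1372.6 kcal.
Fat: 50% × 1372.6 = 686.3 kcal; carbohydrate: 686.3 kcal.
Carbohydrate: 686.3 kcal ÷ 4 kcal/g = 171.575 g.

172 g/day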